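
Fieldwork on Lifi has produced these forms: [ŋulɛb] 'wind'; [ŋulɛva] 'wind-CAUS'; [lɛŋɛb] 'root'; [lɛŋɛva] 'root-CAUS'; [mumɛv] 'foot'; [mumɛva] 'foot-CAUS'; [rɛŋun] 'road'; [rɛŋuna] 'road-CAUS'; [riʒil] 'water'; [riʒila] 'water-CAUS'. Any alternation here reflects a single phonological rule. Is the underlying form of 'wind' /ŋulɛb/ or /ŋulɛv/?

/ŋulɛb/

The root 'wind' surfaces as [ŋulɛb] and [ŋulɛva], with a stem-final [b] ~ [v] alternation.
But 'foot' keeps [v] in both environments ([mumɛv], [mumɛva]), so there is no rule changing /v/ to [b] in isolation.
The underlying segment must be /b/; voiced stops become fricatives between vowels, yielding [v] there.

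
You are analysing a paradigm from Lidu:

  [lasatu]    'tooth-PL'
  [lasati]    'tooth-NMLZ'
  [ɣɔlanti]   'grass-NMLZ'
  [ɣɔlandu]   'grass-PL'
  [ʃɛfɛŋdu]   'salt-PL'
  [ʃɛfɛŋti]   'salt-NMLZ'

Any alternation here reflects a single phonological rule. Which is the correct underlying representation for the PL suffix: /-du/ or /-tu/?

The PL morpheme has two allomorphs, [-du] and [-tu].
By contrast the NMLZ suffix keeps its initial [t] throughout — that segment must be underlying.
The PL suffix is therefore /-du/ underlyingly, with post-vocalic devoicing: voiced stops become voiceless after a vowel.

/-du/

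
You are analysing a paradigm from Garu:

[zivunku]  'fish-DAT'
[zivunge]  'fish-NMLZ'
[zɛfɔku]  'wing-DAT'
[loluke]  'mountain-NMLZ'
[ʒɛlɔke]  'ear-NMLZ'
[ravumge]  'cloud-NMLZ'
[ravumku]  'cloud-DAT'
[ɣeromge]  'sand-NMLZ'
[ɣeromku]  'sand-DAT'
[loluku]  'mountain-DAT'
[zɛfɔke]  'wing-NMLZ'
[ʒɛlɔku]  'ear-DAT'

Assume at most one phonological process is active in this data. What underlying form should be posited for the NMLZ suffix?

/-ge/

The NMLZ suffix surfaces as [-ge] and [-ke], depending on the final segment of the stem.
By contrast the DAT suffix keeps its initial [k] throughout — that segment must be underlying.
So the underlying form is /-ge/, and voiced stops become voiceless after a vowel.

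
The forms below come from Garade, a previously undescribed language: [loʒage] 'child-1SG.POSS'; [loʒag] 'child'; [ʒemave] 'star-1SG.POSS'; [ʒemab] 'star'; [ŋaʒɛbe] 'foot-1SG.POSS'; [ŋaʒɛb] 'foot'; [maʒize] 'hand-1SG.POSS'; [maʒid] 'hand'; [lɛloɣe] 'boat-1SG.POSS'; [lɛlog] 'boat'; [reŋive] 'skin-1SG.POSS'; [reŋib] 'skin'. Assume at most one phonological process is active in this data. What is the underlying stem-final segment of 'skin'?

/v/

The stem for 'skin' ends in [v] in [reŋive] but [b] in [reŋib].
If /b/ were underlying and a rule turned it into [v] before the 1SG.POSS suffix, 'foot' would also alternate; but it has [b] in both [ŋaʒɛbe] and [ŋaʒɛb].
So /v/ is underlying, and a rule of word-final hardening — voiced fricatives become stops word-finally — gives [b].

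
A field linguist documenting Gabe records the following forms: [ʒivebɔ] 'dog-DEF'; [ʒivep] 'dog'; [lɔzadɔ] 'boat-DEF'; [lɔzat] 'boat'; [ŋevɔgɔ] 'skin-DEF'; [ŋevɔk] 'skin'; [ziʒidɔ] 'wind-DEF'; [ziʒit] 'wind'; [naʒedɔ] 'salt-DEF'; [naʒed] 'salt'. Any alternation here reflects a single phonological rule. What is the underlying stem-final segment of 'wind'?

/t/

The stem for 'wind' ends in [d] in [ziʒidɔ] but [t] in [ziʒit].
Compare 'salt', with invariant [d] in [naʒedɔ] and [naʒed]: an analysis with underlying /d/ and a rule producing [t] in isolation would wrongly predict alternation here too.
The alternation reflects intervocalic voicing: voiceless stops become voiced between vowels. /t/ is underlying.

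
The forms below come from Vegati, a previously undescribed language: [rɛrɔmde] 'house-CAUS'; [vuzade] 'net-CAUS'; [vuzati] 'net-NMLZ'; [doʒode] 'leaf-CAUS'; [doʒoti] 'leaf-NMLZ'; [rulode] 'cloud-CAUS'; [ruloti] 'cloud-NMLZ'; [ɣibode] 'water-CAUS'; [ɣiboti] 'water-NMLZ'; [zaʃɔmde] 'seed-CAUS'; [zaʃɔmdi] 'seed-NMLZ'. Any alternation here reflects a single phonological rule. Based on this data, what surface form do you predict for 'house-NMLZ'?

The NMLZ morpheme has two allomorphs, [-di] and [-ti].
By contrast the CAUS suffix keeps its initial [d] throughout — that segment must be underlying.
The NMLZ suffix is therefore /-ti/ underlyingly, with post-nasal voicing: voiceless stops become voiced after a nasal.
After 'house', which ends in a nasal, the suffix surfaces as [-di], giving [rɛrɔmdi].

[rɛrɔmdi]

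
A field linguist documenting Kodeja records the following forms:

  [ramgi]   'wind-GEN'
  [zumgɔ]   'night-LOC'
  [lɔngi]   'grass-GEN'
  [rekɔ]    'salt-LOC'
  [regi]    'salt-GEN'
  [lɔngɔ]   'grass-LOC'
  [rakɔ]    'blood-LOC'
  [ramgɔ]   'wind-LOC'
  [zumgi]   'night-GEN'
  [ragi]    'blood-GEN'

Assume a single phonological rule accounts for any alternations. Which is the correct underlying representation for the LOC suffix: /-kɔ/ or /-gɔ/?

/-kɔ/

The LOC suffix surfaces as [-gɔ] and [-kɔ], depending on the final segment of the stem.
The GEN suffix, which begins with [g], is invariant after every stem; so [g] is not altered by any rule here.
So the underlying form is /-kɔ/, and voiceless stops become voiced after a nasal.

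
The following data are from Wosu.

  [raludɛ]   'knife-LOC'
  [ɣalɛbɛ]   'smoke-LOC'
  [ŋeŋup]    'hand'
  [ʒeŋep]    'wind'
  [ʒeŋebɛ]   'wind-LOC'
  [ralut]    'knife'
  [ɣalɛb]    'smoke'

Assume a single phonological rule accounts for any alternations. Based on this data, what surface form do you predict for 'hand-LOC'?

The stem for 'wind' ends in [b] in [ʒeŋebɛ] but [p] in [ʒeŋep].
If /b/ were underlying and a rule turned it into [p] in isolation, 'smoke' would also alternate; but it has [b] in both [ɣalɛbɛ] and [ɣalɛb].
The alternation reflects intervocalic voicing: voiceless stops become voiced between vowels. /p/ is underlying.
The one attested form of 'hand', [ŋeŋup], shows underlying /ŋeŋup/. Applying the same rule between vowels gives [ŋeŋubɛ].

[ŋeŋubɛ]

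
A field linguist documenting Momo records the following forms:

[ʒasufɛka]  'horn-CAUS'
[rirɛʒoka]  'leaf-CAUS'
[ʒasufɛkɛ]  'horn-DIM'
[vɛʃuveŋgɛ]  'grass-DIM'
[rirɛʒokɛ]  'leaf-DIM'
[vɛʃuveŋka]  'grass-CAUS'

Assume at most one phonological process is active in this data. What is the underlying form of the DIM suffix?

The DIM suffix surfaces as [-gɛ] and [-kɛ], depending on the final segment of the stem.
By contrast the CAUS suffix keeps its initial [k] throughout — that segment must be underlying.
So the underlying form is /-gɛ/, and voiced stops become voiceless after a vowel.

/-gɛ/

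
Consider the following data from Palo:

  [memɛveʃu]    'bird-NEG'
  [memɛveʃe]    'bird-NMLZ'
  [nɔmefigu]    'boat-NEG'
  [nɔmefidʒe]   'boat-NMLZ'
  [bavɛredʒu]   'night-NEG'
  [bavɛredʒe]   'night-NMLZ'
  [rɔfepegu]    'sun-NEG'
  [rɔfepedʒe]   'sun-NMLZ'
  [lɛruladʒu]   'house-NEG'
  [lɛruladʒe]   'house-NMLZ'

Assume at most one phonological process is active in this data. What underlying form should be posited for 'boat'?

/nɔmefig/

'boat' shows [g] ~ [dʒ] at the end of the stem ([nɔmefigu] vs [nɔmefidʒe]).
But 'house' keeps [dʒ] in both environments ([lɛruladʒu], [lɛruladʒe]), so there is no rule changing /dʒ/ to [g] before the NEG suffix.
Therefore /g/ is basic and [dʒ] is derived by palatalization before a front vowel (/g/ becomes palato-alveolar [dʒ] before a front vowel).
So 'boat' = /nɔmefig/.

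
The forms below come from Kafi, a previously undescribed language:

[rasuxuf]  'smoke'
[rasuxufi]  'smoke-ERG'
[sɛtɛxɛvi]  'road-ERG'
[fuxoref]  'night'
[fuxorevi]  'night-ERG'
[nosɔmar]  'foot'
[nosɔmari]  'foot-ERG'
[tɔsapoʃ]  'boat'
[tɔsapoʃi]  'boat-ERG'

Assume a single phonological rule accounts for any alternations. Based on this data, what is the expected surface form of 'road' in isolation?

[sɛtɛxɛf]

In [fuxoref] and [fuxorevi] the final segment of 'night' alternates: [f] ~ [v].
But 'smoke' keeps [f] in both environments ([rasuxuf], [rasuxufi]), so there is no rule changing /f/ to [v] before the ERG suffix.
The underlying segment must be /v/; voiced obstruents become voiceless word-finally, yielding [f] there.
From [sɛtɛxɛvi] the stem 'road' is /sɛtɛxɛv/; word-finally this yields [sɛtɛxɛf].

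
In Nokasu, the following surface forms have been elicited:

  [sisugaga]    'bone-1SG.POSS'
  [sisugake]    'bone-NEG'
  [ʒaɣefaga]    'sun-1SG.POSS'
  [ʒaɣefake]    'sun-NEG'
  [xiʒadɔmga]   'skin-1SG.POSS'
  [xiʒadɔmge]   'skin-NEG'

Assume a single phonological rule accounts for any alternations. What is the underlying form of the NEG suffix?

The NEG suffix surfaces as [-ge] and [-ke], depending on the final segment of the stem.
By contrast the 1SG.POSS suffix keeps its initial [g] throughout — that segment must be underlying.
The NEG suffix is therefore /-ke/ underlyingly, with post-nasal voicing: voiceless stops become voiced after a nasal.

/-ke/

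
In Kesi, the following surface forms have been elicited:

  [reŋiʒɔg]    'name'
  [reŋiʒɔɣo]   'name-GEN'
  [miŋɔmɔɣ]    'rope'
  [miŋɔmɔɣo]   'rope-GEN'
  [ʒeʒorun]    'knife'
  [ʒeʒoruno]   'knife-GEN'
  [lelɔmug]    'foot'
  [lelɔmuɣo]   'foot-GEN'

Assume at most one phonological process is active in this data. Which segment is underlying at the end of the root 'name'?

'name' shows [g] ~ [ɣ] at the end of the stem ([reŋiʒɔg] vs [reŋiʒɔɣo]).
Compare 'rope', with invariant [ɣ] in [miŋɔmɔɣ] and [miŋɔmɔɣo]: an analysis with underlying /ɣ/ and a rule producing [g] in isolation would wrongly predict alternation here too.
The alternation reflects intervocalic spirantization: voiced stops become fricatives between vowels. /g/ is underlying.

/g/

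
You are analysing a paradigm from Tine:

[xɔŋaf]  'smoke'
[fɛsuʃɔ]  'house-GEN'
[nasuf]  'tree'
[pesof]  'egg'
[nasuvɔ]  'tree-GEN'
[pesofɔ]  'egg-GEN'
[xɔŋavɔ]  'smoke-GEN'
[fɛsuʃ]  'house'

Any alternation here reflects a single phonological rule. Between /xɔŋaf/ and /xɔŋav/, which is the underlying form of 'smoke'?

In [xɔŋavɔ] and [xɔŋaf] the final segment of 'smoke' alternates: [v] ~ [f].
The stem 'egg' ([pesofɔ], [pesof]) shows [f] unchanged in both environments, so [f] cannot be basic with [v] derived before the GEN suffix.
So /v/ is underlying, and a rule of word-final obstruent devoicing — voiced obstruents become voiceless word-finally — gives [f].

/xɔŋav/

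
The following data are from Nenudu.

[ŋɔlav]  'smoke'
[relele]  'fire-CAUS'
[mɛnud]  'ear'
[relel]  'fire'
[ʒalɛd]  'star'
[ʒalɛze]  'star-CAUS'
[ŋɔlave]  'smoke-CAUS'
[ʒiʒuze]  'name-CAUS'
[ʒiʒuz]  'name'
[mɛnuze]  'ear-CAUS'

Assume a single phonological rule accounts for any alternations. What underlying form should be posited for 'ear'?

The root 'ear' surfaces as [mɛnud] and [mɛnuze], with a stem-final [d] ~ [z] alternation.
The stem 'name' ([ʒiʒuz], [ʒiʒuze]) shows [z] unchanged in both environments, so [z] cannot be basic with [d] derived in isolation.
So /d/ is underlying, and a rule of intervocalic spirantization — voiced stops become fricatives between vowels — gives [z].
So 'ear' = /mɛnud/.

/mɛnud/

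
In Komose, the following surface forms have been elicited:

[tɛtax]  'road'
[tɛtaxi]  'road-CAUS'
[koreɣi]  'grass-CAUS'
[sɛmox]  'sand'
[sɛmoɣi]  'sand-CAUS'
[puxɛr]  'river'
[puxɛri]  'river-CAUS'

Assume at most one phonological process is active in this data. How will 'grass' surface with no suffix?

[korex]

In [sɛmox] and [sɛmoɣi] the final segment of 'sand' alternates: [x] ~ [ɣ].
The stem 'road' ([tɛtax], [tɛtaxi]) shows [x] unchanged in both environments, so [x] cannot be basic with [ɣ] derived before the CAUS suffix.
Therefore /ɣ/ is basic and [x] is derived by word-final obstruent devoicing (voiced obstruents become voiceless word-finally).
The one attested form of 'grass', [koreɣi], shows underlying /koreɣ/. Applying the same rule word-finally gives [korex].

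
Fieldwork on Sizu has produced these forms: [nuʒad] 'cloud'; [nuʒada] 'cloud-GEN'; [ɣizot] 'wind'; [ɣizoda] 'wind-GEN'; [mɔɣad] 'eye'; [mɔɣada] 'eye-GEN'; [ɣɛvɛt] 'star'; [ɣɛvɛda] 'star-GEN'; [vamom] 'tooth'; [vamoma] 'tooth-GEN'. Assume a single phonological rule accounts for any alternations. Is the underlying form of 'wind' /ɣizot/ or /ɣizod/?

/ɣizot/

'wind' shows [t] ~ [d] at the end of the stem ([ɣizot] vs [ɣizoda]).
The stem 'eye' ([mɔɣad], [mɔɣada]) shows [d] unchanged in both environments, so [d] cannot be basic with [t] derived in isolation.
So /t/ is underlying, and a rule of intervocalic voicing — voiceless stops become voiced between vowels — gives [d].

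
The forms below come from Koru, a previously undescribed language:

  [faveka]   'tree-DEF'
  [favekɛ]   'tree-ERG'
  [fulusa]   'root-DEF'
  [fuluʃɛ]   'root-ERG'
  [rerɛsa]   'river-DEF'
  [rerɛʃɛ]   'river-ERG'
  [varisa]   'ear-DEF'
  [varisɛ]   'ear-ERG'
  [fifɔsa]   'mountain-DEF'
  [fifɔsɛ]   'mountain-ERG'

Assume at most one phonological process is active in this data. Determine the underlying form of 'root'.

In [fulusa] and [fuluʃɛ] the final segment of 'root' alternates: [s] ~ [ʃ].
Compare 'ear', with invariant [s] in [varisa] and [varisɛ]: an analysis with underlying /s/ and a rule producing [ʃ] before the ERG suffix would wrongly predict alternation here too.
The underlying segment must be /ʃ/; palato-alveolar /ʃ/ becomes [s] when no front vowel follows, yielding [s] there.
The underlying form of 'root' is therefore /fuluʃ/.

/fuluʃ/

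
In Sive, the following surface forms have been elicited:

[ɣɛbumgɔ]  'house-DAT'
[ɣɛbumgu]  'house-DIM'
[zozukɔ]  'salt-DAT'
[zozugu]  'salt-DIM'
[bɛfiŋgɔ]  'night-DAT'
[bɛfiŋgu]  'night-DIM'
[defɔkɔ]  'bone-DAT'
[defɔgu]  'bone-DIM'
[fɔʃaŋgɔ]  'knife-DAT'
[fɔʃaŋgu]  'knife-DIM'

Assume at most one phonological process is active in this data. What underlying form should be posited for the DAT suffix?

/-kɔ/

The DAT suffix surfaces as [-gɔ] and [-kɔ], depending on the final segment of the stem.
The DIM suffix, which begins with [g], is invariant after every stem; so [g] is not altered by any rule here.
The DAT suffix is therefore /-kɔ/ underlyingly, with post-nasal voicing: voiceless stops become voiced after a nasal.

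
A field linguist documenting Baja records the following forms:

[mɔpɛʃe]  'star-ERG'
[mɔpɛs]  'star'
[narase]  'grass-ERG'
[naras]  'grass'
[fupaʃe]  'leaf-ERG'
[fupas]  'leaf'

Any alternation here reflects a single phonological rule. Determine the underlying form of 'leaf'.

/fupaʃ/

'leaf' shows [ʃ] ~ [s] at the end of the stem ([fupaʃe] vs [fupas]).
But 'grass' keeps [s] in both environments ([narase], [naras]), so there is no rule changing /s/ to [ʃ] before the ERG suffix.
The underlying segment must be /ʃ/; palato-alveolar /ʃ/ becomes [s] when no front vowel follows, yielding [s] there.
Hence 'leaf' is /fupaʃ/ underlyingly.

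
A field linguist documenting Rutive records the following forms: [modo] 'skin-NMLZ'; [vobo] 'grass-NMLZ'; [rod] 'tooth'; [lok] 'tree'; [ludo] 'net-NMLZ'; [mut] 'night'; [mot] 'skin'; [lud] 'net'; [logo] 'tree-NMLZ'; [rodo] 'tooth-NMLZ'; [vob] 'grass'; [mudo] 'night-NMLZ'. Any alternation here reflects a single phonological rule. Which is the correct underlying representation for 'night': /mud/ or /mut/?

The root 'night' surfaces as [mut] and [mudo], with a stem-final [t] ~ [d] alternation.
Compare 'net', with invariant [d] in [lud] and [ludo]: an analysis with underlying /d/ and a rule producing [t] in isolation would wrongly predict alternation here too.
Therefore /t/ is basic and [d] is derived by intervocalic voicing (voiceless stops become voiced between vowels).

/mut/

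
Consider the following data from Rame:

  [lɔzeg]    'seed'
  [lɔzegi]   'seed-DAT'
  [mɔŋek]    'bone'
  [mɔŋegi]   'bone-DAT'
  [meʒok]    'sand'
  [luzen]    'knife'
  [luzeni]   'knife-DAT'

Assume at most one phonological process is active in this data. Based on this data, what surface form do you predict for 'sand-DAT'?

[meʒogi]

In [mɔŋek] and [mɔŋegi] the final segment of 'bone' alternates: [k] ~ [g].
If /g/ were underlying and a rule turned it into [k] in isolation, 'seed' would also alternate; but it has [g] in both [lɔzeg] and [lɔzegi].
So /k/ is underlying, and a rule of intervocalic voicing — voiceless stops become voiced between vowels — gives [g].
From [meʒok] the stem 'sand' is /meʒok/; between vowels this yields [meʒogi].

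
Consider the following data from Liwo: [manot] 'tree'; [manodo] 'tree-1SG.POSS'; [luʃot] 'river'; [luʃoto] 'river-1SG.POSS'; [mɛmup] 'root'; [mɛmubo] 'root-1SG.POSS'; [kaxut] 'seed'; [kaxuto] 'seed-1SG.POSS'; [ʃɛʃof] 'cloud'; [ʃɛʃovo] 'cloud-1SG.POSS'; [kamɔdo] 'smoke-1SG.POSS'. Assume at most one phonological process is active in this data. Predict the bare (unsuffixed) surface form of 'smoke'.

In [manot] and [manodo] the final segment of 'tree' alternates: [t] ~ [d].
Compare 'seed', with invariant [t] in [kaxut] and [kaxuto]: an analysis with underlying /t/ and a rule producing [d] before the 1SG.POSS suffix would wrongly predict alternation here too.
So /d/ is underlying, and a rule of word-final obstruent devoicing — voiced obstruents become voiceless word-finally — gives [t].
The one attested form of 'smoke', [kamɔdo], shows underlying /kamɔd/. Applying the same rule word-finally gives [kamɔt].

[kamɔt]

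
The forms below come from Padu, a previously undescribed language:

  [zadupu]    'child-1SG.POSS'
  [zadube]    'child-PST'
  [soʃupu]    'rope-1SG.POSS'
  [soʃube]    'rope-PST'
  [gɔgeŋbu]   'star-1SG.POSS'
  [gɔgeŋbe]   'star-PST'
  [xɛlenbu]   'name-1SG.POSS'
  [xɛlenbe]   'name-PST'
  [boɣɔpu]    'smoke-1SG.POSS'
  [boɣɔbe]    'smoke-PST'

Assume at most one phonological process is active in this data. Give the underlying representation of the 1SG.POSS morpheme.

The 1SG.POSS morpheme has two allomorphs, [-bu] and [-pu].
By contrast the PST suffix keeps its initial [b] throughout — that segment must be underlying.
The 1SG.POSS suffix is therefore /-pu/ underlyingly, with post-nasal voicing: voiceless stops become voiced after a nasal.

/-pu/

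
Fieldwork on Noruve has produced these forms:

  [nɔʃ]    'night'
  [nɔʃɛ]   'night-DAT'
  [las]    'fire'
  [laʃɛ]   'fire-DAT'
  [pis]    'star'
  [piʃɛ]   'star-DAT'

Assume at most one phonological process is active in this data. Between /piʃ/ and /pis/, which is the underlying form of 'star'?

/pis/

The root 'star' surfaces as [pis] and [piʃɛ], with a stem-final [s] ~ [ʃ] alternation.
The stem 'night' ([nɔʃ], [nɔʃɛ]) shows [ʃ] unchanged in both environments, so [ʃ] cannot be basic with [s] derived in isolation.
The underlying segment must be /s/; /s/ becomes palato-alveolar [ʃ] before a front vowel, yielding [ʃ] there.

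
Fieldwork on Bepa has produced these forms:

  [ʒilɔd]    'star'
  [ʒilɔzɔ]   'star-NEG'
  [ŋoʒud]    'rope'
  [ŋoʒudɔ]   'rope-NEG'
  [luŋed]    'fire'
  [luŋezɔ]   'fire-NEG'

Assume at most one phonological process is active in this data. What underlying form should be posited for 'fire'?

The stem for 'fire' ends in [d] in [luŋed] but [z] in [luŋezɔ].
The stem 'rope' ([ŋoʒud], [ŋoʒudɔ]) shows [d] unchanged in both environments, so [d] cannot be basic with [z] derived before the NEG suffix.
The underlying segment must be /z/; voiced fricatives become stops word-finally, yielding [d] there.

/luŋez/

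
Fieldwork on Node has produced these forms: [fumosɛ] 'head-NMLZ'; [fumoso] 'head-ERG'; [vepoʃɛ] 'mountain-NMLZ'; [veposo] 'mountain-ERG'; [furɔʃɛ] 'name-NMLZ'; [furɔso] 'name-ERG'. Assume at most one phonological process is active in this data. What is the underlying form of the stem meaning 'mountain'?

The root 'mountain' surfaces as [vepoʃɛ] and [veposo], with a stem-final [ʃ] ~ [s] alternation.
If /s/ were underlying and a rule turned it into [ʃ] before the NMLZ suffix, 'head' would also alternate; but it has [s] in both [fumosɛ] and [fumoso].
Therefore /ʃ/ is basic and [s] is derived by depalatalization (palato-alveolar /ʃ/ becomes [s] when no front vowel follows).

/vepoʃ/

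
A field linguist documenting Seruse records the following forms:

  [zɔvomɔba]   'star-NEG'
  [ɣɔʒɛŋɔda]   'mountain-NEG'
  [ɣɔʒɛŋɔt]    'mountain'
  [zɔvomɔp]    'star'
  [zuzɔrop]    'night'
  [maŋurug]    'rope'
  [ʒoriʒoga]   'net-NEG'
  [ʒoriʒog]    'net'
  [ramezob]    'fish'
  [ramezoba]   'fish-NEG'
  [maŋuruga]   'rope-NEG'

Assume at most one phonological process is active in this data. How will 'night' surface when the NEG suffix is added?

[zuzɔroba]

The stem for 'star' ends in [p] in [zɔvomɔp] but [b] in [zɔvomɔba].
If /b/ were underlying and a rule turned it into [p] in isolation, 'fish' would also alternate; but it has [b] in both [ramezob] and [ramezoba].
So /p/ is underlying, and a rule of intervocalic voicing — voiceless stops become voiced between vowels — gives [b].
The one attested form of 'night', [zuzɔrop], shows underlying /zuzɔrop/. Applying the same rule between vowels gives [zuzɔroba].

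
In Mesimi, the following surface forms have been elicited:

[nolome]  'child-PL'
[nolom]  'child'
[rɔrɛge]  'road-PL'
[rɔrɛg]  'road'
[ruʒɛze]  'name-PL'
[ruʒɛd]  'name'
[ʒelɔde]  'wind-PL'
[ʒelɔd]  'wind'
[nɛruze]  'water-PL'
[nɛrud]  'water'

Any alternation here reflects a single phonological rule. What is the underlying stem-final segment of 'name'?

/z/

'name' shows [z] ~ [d] at the end of the stem ([ruʒɛze] vs [ruʒɛd]).
But 'wind' keeps [d] in both environments ([ʒelɔde], [ʒelɔd]), so there is no rule changing /d/ to [z] before the PL suffix.
Therefore /z/ is basic and [d] is derived by word-final hardening (voiced fricatives become stops word-finally).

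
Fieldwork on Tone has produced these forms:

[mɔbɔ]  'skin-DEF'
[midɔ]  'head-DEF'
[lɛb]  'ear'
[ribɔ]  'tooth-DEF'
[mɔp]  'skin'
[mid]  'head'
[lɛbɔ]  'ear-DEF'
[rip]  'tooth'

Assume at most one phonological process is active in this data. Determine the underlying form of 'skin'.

The stem for 'skin' ends in [p] in [mɔp] but [b] in [mɔbɔ].
But 'ear' keeps [b] in both environments ([lɛb], [lɛbɔ]), so there is no rule changing /b/ to [p] in isolation.
The underlying segment must be /p/; voiceless stops become voiced between vowels, yielding [b] there.
So 'skin' = /mɔp/.

/mɔp/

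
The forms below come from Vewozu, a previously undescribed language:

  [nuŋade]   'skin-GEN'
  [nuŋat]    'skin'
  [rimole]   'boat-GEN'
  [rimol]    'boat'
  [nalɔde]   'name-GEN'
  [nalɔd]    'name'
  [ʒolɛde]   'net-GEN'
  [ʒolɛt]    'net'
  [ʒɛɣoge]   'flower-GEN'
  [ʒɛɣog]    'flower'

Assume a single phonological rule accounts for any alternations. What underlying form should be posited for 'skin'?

/nuŋat/

'skin' shows [d] ~ [t] at the end of the stem ([nuŋade] vs [nuŋat]).
If /d/ were underlying and a rule turned it into [t] in isolation, 'name' would also alternate; but it has [d] in both [nalɔde] and [nalɔd].
The alternation reflects intervocalic voicing: voiceless stops become voiced between vowels. /t/ is underlying.
Hence 'skin' is /nuŋat/ underlyingly.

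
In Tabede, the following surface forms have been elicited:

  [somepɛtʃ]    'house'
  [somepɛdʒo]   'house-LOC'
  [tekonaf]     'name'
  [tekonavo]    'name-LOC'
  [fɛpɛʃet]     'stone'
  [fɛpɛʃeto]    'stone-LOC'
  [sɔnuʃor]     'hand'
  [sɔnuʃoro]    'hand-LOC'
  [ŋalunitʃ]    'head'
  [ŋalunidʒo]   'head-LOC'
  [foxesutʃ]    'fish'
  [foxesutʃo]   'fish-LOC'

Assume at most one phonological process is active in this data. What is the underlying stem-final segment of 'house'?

/dʒ/

The root 'house' surfaces as [somepɛtʃ] and [somepɛdʒo], with a stem-final [tʃ] ~ [dʒ] alternation.
The stem 'fish' ([foxesutʃ], [foxesutʃo]) shows [tʃ] unchanged in both environments, so [tʃ] cannot be basic with [dʒ] derived before the LOC suffix.
The underlying segment must be /dʒ/; voiced obstruents become voiceless word-finally, yielding [tʃ] there.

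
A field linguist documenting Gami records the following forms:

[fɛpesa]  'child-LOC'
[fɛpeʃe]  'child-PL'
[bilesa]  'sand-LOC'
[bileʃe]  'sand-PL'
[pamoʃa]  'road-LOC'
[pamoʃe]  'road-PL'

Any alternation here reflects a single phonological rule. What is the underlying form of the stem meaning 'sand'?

/biles/

The stem for 'sand' ends in [s] in [bilesa] but [ʃ] in [bileʃe].
But 'road' keeps [ʃ] in both environments ([pamoʃa], [pamoʃe]), so there is no rule changing /ʃ/ to [s] before the LOC suffix.
The alternation reflects palatalization before a front vowel: /s/ becomes palato-alveolar [ʃ] before a front vowel. /s/ is underlying.
Hence 'sand' is /biles/ underlyingly.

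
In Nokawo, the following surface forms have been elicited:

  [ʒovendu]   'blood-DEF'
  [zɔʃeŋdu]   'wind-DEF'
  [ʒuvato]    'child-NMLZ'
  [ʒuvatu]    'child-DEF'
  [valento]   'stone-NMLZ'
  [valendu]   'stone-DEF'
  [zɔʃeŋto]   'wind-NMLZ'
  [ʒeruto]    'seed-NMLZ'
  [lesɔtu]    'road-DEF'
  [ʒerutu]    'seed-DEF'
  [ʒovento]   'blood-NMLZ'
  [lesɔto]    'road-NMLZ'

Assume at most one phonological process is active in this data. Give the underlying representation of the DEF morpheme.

/-du/

The DEF morpheme has two allomorphs, [-du] and [-tu].
The NMLZ suffix, which begins with [t], is invariant after every stem; so [t] is not altered by any rule here.
The DEF suffix is therefore /-du/ underlyingly, with post-vocalic devoicing: voiced stops become voiceless after a vowel.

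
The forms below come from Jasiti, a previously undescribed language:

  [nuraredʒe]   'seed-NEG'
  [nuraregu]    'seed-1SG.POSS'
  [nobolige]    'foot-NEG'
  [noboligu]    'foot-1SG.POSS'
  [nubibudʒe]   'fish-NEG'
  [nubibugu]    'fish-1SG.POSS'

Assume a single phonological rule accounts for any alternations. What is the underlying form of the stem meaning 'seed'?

/nuraredʒ/

The stem for 'seed' ends in [dʒ] in [nuraredʒe] but [g] in [nuraregu].
The stem 'foot' ([nobolige], [noboligu]) shows [g] unchanged in both environments, so [g] cannot be basic with [dʒ] derived before the NEG suffix.
The underlying segment must be /dʒ/; palato-alveolar /dʒ/ becomes [g] when no front vowel follows, yielding [g] there.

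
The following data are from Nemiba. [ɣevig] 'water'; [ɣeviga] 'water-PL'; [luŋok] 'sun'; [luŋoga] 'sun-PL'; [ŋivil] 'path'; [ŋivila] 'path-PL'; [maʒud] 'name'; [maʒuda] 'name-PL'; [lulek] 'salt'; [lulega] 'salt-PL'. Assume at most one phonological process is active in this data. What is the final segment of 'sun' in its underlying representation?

/k/

The stem for 'sun' ends in [k] in [luŋok] but [g] in [luŋoga].
If /g/ were underlying and a rule turned it into [k] in isolation, 'water' would also alternate; but it has [g] in both [ɣevig] and [ɣeviga].
Therefore /k/ is basic and [g] is derived by intervocalic voicing (voiceless stops become voiced between vowels).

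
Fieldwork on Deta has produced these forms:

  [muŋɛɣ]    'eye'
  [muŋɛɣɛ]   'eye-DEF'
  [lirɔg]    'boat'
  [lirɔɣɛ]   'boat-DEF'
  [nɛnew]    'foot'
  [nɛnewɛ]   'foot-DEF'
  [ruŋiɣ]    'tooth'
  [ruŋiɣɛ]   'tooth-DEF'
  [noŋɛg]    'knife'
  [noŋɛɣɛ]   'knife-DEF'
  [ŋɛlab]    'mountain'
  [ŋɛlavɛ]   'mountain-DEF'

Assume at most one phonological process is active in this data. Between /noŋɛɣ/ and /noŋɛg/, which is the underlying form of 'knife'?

'knife' shows [g] ~ [ɣ] at the end of the stem ([noŋɛg] vs [noŋɛɣɛ]).
But 'eye' keeps [ɣ] in both environments ([muŋɛɣ], [muŋɛɣɛ]), so there is no rule changing /ɣ/ to [g] in isolation.
The alternation reflects intervocalic spirantization: voiced stops become fricatives between vowels. /g/ is underlying.

/noŋɛg/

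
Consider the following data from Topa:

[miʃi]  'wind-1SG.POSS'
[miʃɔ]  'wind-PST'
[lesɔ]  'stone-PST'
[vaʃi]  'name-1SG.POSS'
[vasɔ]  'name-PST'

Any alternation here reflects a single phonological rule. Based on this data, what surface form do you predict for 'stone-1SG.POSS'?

The root 'name' surfaces as [vaʃi] and [vasɔ], with a stem-final [ʃ] ~ [s] alternation.
The stem 'wind' ([miʃi], [miʃɔ]) shows [ʃ] unchanged in both environments, so [ʃ] cannot be basic with [s] derived before the PST suffix.
The underlying segment must be /s/; /s/ becomes palato-alveolar [ʃ] before a front vowel, yielding [ʃ] there.
The one attested form of 'stone', [lesɔ], shows underlying /les/. Applying the same rule before a front vowel gives [leʃi].

[leʃi]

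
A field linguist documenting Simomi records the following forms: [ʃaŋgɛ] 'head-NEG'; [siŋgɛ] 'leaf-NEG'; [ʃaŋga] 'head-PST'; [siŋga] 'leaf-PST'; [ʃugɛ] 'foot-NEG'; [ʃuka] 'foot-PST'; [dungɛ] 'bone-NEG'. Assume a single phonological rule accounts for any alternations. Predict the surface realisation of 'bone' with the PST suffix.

The PST morpheme has two allomorphs, [-ga] and [-ka].
The NEG suffix, which begins with [g], is invariant after every stem; so [g] is not altered by any rule here.
So the underlying form is /-ka/, and voiceless stops become voiced after a nasal.
After 'bone', which ends in a nasal, the suffix surfaces as [-ga], giving [dunga].

[dunga]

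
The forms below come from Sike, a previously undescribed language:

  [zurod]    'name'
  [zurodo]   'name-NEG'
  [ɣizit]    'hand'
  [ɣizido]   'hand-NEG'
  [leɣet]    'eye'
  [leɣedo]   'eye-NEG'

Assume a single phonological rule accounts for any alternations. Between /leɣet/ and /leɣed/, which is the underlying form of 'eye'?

/leɣet/

The stem for 'eye' ends in [t] in [leɣet] but [d] in [leɣedo].
Compare 'name', with invariant [d] in [zurod] and [zurodo]: an analysis with underlying /d/ and a rule producing [t] in isolation would wrongly predict alternation here too.
The alternation reflects intervocalic voicing: voiceless stops become voiced between vowels. /t/ is underlying.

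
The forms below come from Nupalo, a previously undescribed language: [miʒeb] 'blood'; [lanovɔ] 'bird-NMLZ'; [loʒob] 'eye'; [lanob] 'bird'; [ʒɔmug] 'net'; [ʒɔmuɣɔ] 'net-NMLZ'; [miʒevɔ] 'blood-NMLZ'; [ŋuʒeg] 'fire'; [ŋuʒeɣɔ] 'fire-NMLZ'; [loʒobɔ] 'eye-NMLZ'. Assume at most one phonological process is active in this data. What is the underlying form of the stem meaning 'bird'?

/lanov/

'bird' shows [v] ~ [b] at the end of the stem ([lanovɔ] vs [lanob]).
But 'eye' keeps [b] in both environments ([loʒobɔ], [loʒob]), so there is no rule changing /b/ to [v] before the NMLZ suffix.
So /v/ is underlying, and a rule of word-final hardening — voiced fricatives become stops word-finally — gives [b].
Hence 'bird' is /lanov/ underlyingly.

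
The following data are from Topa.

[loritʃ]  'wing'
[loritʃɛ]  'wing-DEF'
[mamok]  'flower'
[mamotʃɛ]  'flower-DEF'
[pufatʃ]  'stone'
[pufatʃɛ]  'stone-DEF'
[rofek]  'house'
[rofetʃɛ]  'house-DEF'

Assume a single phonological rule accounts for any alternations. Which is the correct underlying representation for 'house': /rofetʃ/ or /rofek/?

The root 'house' surfaces as [rofek] and [rofetʃɛ], with a stem-final [k] ~ [tʃ] alternation.
The stem 'wing' ([loritʃ], [loritʃɛ]) shows [tʃ] unchanged in both environments, so [tʃ] cannot be basic with [k] derived in isolation.
The alternation reflects palatalization before a front vowel: /k/ becomes palato-alveolar [tʃ] before a front vowel. /k/ is underlying.

/rofek/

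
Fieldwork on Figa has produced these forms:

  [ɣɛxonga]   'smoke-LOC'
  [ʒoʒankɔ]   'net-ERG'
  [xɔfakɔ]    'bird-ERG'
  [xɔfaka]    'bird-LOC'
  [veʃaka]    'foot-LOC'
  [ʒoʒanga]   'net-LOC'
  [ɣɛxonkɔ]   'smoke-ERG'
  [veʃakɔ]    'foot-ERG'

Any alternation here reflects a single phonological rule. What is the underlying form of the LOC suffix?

The LOC morpheme has two allomorphs, [-ga] and [-ka].
By contrast the ERG suffix keeps its initial [k] throughout — that segment must be underlying.
The LOC suffix is therefore /-ga/ underlyingly, with post-vocalic devoicing: voiced stops become voiceless after a vowel.

/-ga/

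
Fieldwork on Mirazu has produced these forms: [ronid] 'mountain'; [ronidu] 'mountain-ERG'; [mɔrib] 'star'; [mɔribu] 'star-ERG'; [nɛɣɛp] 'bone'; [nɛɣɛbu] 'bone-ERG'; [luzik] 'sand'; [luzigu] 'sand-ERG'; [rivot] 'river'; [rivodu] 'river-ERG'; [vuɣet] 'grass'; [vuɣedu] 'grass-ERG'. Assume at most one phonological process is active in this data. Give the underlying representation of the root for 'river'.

'river' shows [t] ~ [d] at the end of the stem ([rivot] vs [rivodu]).
The stem 'mountain' ([ronid], [ronidu]) shows [d] unchanged in both environments, so [d] cannot be basic with [t] derived in isolation.
Therefore /t/ is basic and [d] is derived by intervocalic voicing (voiceless stops become voiced between vowels).
The underlying form of 'river' is therefore /rivot/.

/rivot/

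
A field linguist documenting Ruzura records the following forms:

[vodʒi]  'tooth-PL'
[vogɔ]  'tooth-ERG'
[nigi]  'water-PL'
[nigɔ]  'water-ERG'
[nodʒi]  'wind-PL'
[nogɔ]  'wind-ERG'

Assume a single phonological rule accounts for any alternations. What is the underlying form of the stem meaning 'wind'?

The stem for 'wind' ends in [dʒ] in [nodʒi] but [g] in [nogɔ].
But 'water' keeps [g] in both environments ([nigi], [nigɔ]), so there is no rule changing /g/ to [dʒ] before the PL suffix.
So /dʒ/ is underlying, and a rule of depalatalization — palato-alveolar /dʒ/ becomes [g] when no front vowel follows — gives [g].

/nodʒ/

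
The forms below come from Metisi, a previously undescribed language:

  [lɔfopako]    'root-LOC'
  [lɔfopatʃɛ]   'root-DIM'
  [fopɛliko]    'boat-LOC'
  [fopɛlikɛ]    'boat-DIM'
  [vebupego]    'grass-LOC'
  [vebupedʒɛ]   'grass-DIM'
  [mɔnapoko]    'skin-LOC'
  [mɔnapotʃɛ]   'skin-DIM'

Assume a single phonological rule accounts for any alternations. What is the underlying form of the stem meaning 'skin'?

/mɔnapotʃ/

The stem for 'skin' ends in [k] in [mɔnapoko] but [tʃ] in [mɔnapotʃɛ].
If /k/ were underlying and a rule turned it into [tʃ] before the DIM suffix, 'boat' would also alternate; but it has [k] in both [fopɛliko] and [fopɛlikɛ].
The underlying segment must be /tʃ/; palato-alveolar /tʃ/ and /dʒ/ become [k] and [g] when no front vowel follows, yielding [k] there.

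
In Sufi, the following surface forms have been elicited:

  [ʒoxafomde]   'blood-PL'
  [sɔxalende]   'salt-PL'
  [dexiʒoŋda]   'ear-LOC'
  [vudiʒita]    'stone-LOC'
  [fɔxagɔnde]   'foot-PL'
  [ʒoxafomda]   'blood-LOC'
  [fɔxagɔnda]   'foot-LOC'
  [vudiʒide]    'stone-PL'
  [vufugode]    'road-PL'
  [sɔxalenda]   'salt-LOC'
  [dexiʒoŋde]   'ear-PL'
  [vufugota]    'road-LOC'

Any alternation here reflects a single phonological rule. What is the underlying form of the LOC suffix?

/-ta/

The LOC morpheme has two allomorphs, [-da] and [-ta].
By contrast the PL suffix keeps its initial [d] throughout — that segment must be underlying.
The LOC suffix is therefore /-ta/ underlyingly, with post-nasal voicing: voiceless stops become voiced after a nasal.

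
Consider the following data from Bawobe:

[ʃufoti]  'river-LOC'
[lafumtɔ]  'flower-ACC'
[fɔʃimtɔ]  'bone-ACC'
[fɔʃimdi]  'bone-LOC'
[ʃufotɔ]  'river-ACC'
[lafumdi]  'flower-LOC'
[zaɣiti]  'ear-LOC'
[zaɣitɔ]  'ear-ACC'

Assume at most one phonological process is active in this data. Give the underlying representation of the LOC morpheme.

The LOC suffix surfaces as [-di] and [-ti], depending on the final segment of the stem.
The ACC suffix, which begins with [t], is invariant after every stem; so [t] is not altered by any rule here.
So the underlying form is /-di/, and voiced stops become voiceless after a vowel.

/-di/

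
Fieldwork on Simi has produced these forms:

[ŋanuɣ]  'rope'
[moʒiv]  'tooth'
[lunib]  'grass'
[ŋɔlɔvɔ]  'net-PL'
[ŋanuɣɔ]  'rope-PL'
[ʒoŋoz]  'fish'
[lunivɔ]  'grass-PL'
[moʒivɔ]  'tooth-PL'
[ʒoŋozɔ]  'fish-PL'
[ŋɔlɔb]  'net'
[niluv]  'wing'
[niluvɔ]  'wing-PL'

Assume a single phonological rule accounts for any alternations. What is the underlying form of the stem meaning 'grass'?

'grass' shows [v] ~ [b] at the end of the stem ([lunivɔ] vs [lunib]).
The stem 'wing' ([niluvɔ], [niluv]) shows [v] unchanged in both environments, so [v] cannot be basic with [b] derived in isolation.
The underlying segment must be /b/; voiced stops become fricatives between vowels, yielding [v] there.
Hence 'grass' is /lunib/ underlyingly.

/lunib/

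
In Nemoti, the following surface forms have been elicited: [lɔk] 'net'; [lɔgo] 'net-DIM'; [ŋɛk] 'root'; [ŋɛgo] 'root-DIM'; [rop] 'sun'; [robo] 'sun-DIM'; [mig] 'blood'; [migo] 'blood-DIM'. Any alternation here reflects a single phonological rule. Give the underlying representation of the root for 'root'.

/ŋɛk/

The stem for 'root' ends in [k] in [ŋɛk] but [g] in [ŋɛgo].
But 'blood' keeps [g] in both environments ([mig], [migo]), so there is no rule changing /g/ to [k] in isolation.
The underlying segment must be /k/; voiceless stops become voiced between vowels, yielding [g] there.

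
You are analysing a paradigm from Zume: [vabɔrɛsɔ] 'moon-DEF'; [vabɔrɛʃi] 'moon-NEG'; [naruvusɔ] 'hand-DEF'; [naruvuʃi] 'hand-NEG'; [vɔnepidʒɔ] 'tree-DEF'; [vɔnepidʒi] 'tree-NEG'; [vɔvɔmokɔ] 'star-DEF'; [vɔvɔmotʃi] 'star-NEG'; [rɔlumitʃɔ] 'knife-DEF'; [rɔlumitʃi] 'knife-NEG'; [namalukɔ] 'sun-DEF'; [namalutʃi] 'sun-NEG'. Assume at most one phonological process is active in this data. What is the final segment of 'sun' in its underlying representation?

'sun' shows [k] ~ [tʃ] at the end of the stem ([namalukɔ] vs [namalutʃi]).
Compare 'knife', with invariant [tʃ] in [rɔlumitʃɔ] and [rɔlumitʃi]: an analysis with underlying /tʃ/ and a rule producing [k] before the DEF suffix would wrongly predict alternation here too.
So /k/ is underlying, and a rule of palatalization before a front vowel — /k/ and /s/ become palato-alveolar [tʃ] and [ʃ] before a front vowel — gives [tʃ].

/k/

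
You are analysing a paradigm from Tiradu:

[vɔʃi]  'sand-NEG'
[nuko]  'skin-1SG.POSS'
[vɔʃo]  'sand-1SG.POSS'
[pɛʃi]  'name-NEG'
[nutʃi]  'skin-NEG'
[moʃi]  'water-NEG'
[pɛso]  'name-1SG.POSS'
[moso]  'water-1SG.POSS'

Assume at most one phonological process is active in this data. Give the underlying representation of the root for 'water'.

The root 'water' surfaces as [moso] and [moʃi], with a stem-final [s] ~ [ʃ] alternation.
Compare 'sand', with invariant [ʃ] in [vɔʃo] and [vɔʃi]: an analysis with underlying /ʃ/ and a rule producing [s] before the 1SG.POSS suffix would wrongly predict alternation here too.
Therefore /s/ is basic and [ʃ] is derived by palatalization before a front vowel (/k/ and /s/ become palato-alveolar [tʃ] and [ʃ] before a front vowel).
Hence 'water' is /mos/ underlyingly.

/mos/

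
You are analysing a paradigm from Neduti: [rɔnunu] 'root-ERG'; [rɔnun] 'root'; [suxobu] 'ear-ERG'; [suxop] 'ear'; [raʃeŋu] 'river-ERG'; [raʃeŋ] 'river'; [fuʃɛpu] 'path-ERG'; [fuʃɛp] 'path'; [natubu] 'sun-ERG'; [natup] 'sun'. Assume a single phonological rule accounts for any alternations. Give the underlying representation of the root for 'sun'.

/natub/

'sun' shows [b] ~ [p] at the end of the stem ([natubu] vs [natup]).
If /p/ were underlying and a rule turned it into [b] before the ERG suffix, 'path' would also alternate; but it has [p] in both [fuʃɛpu] and [fuʃɛp].
The underlying segment must be /b/; voiced obstruents become voiceless word-finally, yielding [p] there.
The underlying form of 'sun' is therefore /natub/.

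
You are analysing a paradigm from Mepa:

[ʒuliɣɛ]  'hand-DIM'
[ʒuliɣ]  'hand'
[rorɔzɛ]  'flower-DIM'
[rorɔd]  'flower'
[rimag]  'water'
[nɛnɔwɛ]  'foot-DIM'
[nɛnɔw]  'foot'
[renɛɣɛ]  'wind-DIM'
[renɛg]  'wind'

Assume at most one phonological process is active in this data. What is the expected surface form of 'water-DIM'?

[rimaɣɛ]

In [renɛɣɛ] and [renɛg] the final segment of 'wind' alternates: [ɣ] ~ [g].
But 'hand' keeps [ɣ] in both environments ([ʒuliɣɛ], [ʒuliɣ]), so there is no rule changing /ɣ/ to [g] in isolation.
So /g/ is underlying, and a rule of intervocalic spirantization — voiced stops become fricatives between vowels — gives [ɣ].
The one attested form of 'water', [rimag], shows underlying /rimag/. Applying the same rule between vowels gives [rimaɣɛ].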